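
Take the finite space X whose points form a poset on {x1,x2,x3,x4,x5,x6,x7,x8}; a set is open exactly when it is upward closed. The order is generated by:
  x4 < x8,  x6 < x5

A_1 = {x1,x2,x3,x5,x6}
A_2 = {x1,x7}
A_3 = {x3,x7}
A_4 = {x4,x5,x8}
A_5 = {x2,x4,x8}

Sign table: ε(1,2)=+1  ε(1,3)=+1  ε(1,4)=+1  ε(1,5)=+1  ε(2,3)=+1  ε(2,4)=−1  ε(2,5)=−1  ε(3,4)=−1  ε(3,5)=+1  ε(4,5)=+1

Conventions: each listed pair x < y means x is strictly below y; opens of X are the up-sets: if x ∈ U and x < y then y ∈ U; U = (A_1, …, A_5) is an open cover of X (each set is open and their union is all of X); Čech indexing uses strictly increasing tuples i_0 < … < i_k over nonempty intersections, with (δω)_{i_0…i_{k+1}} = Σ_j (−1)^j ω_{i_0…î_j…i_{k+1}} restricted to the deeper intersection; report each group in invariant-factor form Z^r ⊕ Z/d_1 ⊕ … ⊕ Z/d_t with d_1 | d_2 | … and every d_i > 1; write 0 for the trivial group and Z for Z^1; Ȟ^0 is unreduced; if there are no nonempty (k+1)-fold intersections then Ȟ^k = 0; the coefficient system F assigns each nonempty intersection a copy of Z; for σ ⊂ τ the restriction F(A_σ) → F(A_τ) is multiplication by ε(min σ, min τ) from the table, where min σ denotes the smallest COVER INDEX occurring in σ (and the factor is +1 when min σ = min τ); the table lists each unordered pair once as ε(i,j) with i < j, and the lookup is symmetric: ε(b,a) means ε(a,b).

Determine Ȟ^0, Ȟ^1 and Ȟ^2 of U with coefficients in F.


nerve of the cover:
  A12={x1} A13={x3} A14={x5} A15={x2} A23={x7} A45={x4,x8}
C dims 5,6; δ0: rk 4, SNF 1^4
Ȟ^0 = (5 − 4) − 0 = 1, so Ȟ^0 ≅ Z
Ȟ^1 = (6 − 0) − 4 = 2, so Ȟ^1 ≅ Z^2
Ȟ^2 = (0 − 0) − 0 = 0, so Ȟ^2 ≅ 0

Ȟ^0 = Z; Ȟ^1 = Z^2; Ȟ^2 = 0


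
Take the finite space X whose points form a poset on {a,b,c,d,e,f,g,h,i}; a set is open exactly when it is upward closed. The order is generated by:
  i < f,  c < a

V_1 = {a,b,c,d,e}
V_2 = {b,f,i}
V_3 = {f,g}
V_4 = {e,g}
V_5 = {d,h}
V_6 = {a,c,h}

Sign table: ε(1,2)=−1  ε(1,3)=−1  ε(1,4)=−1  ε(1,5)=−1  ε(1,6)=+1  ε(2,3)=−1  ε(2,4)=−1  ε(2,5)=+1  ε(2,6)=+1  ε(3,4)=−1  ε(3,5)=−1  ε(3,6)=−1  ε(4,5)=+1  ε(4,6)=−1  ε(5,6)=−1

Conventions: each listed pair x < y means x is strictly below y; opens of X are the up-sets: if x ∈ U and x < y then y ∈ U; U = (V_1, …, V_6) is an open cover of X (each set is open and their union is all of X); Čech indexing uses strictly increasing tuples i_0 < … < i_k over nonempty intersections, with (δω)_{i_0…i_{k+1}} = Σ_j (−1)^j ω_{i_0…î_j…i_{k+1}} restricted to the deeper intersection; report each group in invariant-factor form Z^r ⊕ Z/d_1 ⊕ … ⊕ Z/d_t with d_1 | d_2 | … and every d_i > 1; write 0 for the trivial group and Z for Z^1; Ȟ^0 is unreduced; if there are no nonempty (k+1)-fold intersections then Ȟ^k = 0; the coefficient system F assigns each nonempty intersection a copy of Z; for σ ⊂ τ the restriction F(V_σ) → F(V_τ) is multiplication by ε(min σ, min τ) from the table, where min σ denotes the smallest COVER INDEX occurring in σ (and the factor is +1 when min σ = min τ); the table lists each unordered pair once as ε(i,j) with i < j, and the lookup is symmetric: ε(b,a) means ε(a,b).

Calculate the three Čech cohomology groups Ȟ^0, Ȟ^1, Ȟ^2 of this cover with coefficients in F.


Ȟ^0 = Z,  Ȟ^1 = Z^2,  Ȟ^2 = 0

nerve of the cover:
  V12={b} V14={e} V15={d} V16={a,c} V23={f} V34={g} V56={h}
C dims 6,7; δ0: rk 5, SNF 1^5
Ȟ^0 = (6 − 5) − 0 = 1, so Ȟ^0 ≅ Z
Ȟ^1 = (7 − 0) − 5 = 2, so Ȟ^1 ≅ Z^2
Ȟ^2 = (0 − 0) − 0 = 0, so Ȟ^2 ≅ 0


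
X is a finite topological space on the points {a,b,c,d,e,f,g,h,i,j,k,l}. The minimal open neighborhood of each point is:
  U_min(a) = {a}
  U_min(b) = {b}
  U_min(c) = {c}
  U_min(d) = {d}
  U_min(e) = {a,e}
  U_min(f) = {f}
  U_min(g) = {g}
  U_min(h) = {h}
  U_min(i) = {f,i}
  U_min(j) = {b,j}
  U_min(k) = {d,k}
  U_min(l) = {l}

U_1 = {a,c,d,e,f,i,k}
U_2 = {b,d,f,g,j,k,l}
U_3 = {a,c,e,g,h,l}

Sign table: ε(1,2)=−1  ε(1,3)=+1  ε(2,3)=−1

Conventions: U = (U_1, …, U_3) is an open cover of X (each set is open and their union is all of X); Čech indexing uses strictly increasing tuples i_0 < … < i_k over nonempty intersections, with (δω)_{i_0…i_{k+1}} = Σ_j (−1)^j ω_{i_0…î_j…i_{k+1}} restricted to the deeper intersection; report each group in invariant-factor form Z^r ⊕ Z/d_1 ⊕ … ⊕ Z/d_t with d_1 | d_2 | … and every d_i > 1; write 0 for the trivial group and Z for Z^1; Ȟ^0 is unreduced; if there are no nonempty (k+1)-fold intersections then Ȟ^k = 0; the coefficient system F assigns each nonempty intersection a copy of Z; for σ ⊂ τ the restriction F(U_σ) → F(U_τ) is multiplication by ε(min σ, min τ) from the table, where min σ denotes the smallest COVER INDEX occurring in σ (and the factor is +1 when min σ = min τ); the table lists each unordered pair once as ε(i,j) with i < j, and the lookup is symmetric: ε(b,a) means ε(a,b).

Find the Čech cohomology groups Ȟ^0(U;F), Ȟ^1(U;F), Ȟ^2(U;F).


Ȟ^0(U;F) ≅ Z, Ȟ^1(U;F) ≅ Z, Ȟ^2(U;F) ≅ 0

nonempty overlaps:
  U12={d,f,k} U13={a,c,e} U23={g,l}
C dims 3,3; δ0: rk 2, SNF 1^2
degree 0: 3−2−0 = 1 → Ȟ^0 ≅ Z
degree 1: 3−0−2 = 1 → Ȟ^1 ≅ Z
degree 2: 0−0−0 = 0 → Ȟ^2 ≅ 0


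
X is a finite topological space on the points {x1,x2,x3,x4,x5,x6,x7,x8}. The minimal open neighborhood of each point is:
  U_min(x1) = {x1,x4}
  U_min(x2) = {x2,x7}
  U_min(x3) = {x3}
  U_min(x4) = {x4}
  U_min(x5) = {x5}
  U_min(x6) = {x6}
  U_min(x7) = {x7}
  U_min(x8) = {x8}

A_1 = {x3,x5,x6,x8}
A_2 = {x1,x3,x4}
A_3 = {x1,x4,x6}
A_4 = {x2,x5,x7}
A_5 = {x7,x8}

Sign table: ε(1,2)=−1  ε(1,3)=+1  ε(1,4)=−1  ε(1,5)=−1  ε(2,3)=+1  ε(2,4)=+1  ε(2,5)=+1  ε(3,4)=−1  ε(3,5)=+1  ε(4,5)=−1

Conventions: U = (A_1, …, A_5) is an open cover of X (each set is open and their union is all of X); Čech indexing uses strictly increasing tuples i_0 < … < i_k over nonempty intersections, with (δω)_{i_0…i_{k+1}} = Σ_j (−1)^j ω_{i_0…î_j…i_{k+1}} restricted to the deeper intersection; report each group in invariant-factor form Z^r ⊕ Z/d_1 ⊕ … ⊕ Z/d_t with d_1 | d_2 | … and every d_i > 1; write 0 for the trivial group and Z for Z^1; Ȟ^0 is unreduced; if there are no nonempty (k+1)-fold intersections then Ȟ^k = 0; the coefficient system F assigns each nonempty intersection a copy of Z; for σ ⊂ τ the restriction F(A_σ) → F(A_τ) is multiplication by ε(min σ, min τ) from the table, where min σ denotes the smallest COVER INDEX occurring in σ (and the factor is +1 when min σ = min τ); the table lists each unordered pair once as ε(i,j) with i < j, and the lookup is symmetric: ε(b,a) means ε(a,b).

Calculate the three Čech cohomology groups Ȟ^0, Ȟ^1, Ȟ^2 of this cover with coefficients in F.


intersection data:
  A12={x3} A13={x6} A14={x5} A15={x8} A23={x1,x4} A45={x7}
C dims 5,6; δ0: rk 5, SNF 1^4·2
Ȟ^0 = (5 − 5) − 0 = 0, so Ȟ^0 ≅ 0
Ȟ^1 = (6 − 0) − 5 = 1 plus torsion [2], so Ȟ^1 ≅ Z ⊕ Z/2
Ȟ^2 = (0 − 0) − 0 = 0, so Ȟ^2 ≅ 0

Ȟ^0 ≅ 0, Ȟ^1 ≅ Z ⊕ Z/2, Ȟ^2 ≅ 0


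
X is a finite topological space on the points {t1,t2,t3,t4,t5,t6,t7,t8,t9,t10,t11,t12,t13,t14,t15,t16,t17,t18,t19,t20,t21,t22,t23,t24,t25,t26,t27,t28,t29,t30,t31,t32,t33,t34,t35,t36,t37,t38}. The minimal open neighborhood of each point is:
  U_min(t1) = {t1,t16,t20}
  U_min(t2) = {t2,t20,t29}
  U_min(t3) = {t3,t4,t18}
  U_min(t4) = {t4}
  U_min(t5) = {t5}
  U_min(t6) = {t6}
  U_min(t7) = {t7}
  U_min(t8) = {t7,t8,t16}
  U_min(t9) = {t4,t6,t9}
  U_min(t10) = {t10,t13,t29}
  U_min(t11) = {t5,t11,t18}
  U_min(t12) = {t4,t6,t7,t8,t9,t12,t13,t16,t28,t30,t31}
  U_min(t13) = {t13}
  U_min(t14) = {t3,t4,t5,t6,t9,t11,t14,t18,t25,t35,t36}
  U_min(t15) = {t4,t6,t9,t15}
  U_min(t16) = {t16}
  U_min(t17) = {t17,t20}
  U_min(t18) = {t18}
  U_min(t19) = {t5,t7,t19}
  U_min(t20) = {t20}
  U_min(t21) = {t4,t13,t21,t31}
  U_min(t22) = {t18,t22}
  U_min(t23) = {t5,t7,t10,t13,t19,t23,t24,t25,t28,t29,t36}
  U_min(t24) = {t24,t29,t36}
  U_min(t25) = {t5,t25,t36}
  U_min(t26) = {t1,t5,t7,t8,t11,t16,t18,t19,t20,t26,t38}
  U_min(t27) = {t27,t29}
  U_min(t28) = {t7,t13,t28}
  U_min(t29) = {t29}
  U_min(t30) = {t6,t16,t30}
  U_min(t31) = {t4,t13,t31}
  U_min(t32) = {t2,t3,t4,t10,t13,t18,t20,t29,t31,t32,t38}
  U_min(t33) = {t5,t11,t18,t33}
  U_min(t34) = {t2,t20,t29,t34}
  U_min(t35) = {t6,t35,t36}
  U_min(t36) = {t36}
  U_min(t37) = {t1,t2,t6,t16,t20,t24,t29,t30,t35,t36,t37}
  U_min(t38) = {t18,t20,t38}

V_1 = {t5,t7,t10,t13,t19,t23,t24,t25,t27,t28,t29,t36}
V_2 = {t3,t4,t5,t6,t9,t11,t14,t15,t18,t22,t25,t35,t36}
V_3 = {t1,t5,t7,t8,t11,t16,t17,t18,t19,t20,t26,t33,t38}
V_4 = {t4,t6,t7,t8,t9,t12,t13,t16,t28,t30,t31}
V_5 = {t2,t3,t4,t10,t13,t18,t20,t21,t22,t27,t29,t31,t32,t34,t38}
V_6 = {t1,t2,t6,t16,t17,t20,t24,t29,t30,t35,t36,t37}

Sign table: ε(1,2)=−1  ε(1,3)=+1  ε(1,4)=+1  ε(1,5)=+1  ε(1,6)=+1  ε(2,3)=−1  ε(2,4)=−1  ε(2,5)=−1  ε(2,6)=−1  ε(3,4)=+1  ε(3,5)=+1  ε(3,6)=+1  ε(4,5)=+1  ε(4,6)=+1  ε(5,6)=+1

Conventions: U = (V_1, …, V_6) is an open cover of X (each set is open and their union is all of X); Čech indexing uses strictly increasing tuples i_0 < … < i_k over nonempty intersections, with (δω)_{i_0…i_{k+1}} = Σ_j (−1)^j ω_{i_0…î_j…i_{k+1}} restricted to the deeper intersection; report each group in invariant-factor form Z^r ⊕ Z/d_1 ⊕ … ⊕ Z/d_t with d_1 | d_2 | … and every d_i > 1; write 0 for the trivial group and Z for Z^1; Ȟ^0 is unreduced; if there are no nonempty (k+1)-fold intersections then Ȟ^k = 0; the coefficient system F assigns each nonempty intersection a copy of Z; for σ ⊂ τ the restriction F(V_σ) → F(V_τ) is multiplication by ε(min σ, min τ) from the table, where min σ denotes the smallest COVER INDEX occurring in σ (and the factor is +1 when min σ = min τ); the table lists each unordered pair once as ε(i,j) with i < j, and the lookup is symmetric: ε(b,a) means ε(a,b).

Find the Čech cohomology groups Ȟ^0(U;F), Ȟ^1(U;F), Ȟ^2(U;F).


nonempty overlaps:
  V12={t5,t25,t36} V13={t5,t7,t19} V14={t7,t13,t28} V15={t10,t13,t27,t29} V16={t24,t29,t36} V23={t5,t11,t18} V24={t4,t6,t9} V25={t3,t4,t18,t22} V26={t6,t35,t36} V34={t7,t8,t16} V35={t18,t20,t38} V36={t1,t16,t17,t20} V45={t4,t13,t31} V46={t6,t16,t30} V56={t2,t20,t29}
  V123={t5} V126={t36} V134={t7} V145={t13} V156={t29} V235={t18} V245={t4} V246={t6} V346={t16} V356={t20}
C dims 6,15,10; δ0: rk 5, SNF 1^5; δ1: rk 10, SNF 1^9·2
degree 0: 6−5−0 = 1 → Ȟ^0 ≅ Z
degree 1: 15−10−5 = 0 → Ȟ^1 ≅ 0
degree 2: 10−0−10 = 0 plus torsion [2] → Ȟ^2 ≅ Z/2

Ȟ^0 = Z, Ȟ^1 = 0 and Ȟ^2 = Z/2


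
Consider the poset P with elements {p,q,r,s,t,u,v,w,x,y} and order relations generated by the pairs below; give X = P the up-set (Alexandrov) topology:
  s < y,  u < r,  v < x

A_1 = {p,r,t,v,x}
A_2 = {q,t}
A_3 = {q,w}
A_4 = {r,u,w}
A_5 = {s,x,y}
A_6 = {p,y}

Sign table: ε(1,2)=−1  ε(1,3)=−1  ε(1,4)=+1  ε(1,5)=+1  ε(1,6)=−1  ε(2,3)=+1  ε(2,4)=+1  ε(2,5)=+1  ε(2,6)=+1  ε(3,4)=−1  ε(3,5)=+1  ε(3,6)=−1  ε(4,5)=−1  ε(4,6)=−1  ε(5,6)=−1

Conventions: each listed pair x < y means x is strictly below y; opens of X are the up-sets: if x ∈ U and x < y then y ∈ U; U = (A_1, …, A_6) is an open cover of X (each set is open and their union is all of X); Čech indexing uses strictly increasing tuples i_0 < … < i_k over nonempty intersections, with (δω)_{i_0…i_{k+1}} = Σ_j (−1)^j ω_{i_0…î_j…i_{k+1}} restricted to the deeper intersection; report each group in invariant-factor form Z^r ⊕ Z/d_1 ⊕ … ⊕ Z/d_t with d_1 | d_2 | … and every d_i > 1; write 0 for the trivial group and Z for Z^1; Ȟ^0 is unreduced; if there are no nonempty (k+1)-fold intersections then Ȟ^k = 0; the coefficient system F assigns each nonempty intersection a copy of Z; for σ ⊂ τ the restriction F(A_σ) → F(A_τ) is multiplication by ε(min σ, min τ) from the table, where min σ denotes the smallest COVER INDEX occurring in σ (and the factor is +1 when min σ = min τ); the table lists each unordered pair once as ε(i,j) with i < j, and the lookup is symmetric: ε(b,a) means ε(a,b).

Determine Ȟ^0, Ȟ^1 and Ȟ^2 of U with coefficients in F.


Ȟ^0 = Z,  Ȟ^1 = Z^2,  Ȟ^2 = 0

nonempty intersections:
  A12={t} A14={r} A15={x} A16={p} A23={q} A34={w} A56={y}
C dims 6,7; δ0: rk 5, SNF 1^5
Ȟ^0: (6−5)−0=1 ⇒ Z
Ȟ^1: (7−0)−5=2 ⇒ Z^2
Ȟ^2: (0−0)−0=0 ⇒ 0


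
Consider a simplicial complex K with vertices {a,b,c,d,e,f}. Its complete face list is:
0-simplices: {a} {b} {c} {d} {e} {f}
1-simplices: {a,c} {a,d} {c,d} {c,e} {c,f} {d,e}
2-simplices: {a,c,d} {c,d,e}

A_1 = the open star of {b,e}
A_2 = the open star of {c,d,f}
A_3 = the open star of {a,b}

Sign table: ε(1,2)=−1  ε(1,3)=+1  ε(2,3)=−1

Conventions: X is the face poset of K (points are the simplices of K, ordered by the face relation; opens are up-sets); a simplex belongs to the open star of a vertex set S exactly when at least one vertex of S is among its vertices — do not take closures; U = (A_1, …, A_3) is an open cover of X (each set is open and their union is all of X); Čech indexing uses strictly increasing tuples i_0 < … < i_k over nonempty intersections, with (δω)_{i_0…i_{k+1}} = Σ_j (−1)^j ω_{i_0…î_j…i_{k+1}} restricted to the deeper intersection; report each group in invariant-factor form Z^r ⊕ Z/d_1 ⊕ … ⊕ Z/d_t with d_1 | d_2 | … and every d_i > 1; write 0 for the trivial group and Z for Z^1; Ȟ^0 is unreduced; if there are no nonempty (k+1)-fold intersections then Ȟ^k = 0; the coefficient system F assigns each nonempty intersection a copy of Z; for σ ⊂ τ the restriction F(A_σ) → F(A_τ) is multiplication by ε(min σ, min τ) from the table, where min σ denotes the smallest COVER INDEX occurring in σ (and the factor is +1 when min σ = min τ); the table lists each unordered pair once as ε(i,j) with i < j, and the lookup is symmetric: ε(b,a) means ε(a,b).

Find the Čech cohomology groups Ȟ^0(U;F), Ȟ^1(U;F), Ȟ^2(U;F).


Ȟ^0 = Z,  Ȟ^1 = Z,  Ȟ^2 = 0

nerve of the cover:
  A1={{b},{e},{c,e},{d,e},{c,d,e}} A2={{c},{d},{f},{a,c},{a,d},{c,d},{c,e},{c,f},{d,e},{a,c,d},{c,d,e}} A3={{a},{b},{a,c},{a,d},{a,c,d}}
  A12={{c,e},{d,e},{c,d,e}} A13={{b}} A23={{a,c},{a,d},{a,c,d}}
C dims 3,3; δ0: rk 2, SNF 1^2
Ȟ^0 = (3 − 2) − 0 = 1, so Ȟ^0 ≅ Z
Ȟ^1 = (3 − 0) − 2 = 1, so Ȟ^1 ≅ Z
Ȟ^2 = (0 − 0) − 0 = 0, so Ȟ^2 ≅ 0


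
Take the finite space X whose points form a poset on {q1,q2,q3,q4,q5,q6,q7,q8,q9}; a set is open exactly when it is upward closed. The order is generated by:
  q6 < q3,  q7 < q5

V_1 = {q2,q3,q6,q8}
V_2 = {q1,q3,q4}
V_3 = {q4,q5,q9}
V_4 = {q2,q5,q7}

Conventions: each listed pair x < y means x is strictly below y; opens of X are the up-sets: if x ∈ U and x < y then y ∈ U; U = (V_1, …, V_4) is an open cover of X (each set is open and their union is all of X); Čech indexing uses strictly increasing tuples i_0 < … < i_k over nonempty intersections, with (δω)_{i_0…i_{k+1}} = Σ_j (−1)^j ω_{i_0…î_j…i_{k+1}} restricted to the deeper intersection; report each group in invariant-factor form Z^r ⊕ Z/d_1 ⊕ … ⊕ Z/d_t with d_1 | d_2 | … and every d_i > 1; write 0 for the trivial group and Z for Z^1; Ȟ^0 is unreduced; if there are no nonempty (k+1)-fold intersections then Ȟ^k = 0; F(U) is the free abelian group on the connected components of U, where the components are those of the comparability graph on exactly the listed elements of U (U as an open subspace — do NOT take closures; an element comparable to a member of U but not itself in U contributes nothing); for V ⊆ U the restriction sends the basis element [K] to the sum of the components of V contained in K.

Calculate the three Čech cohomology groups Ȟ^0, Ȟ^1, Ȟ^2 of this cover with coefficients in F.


nonempty overlaps:
  V12={q3} V14={q2} V23={q4} V34={q5}
components per intersection:
  V1: {q2} {q3,q6} {q8}
  V2: {q1} {q3} {q4}
  V3: {q4} {q5} {q9}
  V4: {q2} {q5,q7}
  V12: {q3}
  V14: {q2}
  V23: {q4}
  V34: {q5}
C dims 11,4; δ0: rk 4, SNF 1^4
degree 0: 11−4−0 = 7 → Ȟ^0 ≅ Z^7
degree 1: 4−0−4 = 0 → Ȟ^1 ≅ 0
degree 2: 0−0−0 = 0 → Ȟ^2 ≅ 0

Ȟ^0 = Z^7, Ȟ^1 = 0, Ȟ^2 = 0


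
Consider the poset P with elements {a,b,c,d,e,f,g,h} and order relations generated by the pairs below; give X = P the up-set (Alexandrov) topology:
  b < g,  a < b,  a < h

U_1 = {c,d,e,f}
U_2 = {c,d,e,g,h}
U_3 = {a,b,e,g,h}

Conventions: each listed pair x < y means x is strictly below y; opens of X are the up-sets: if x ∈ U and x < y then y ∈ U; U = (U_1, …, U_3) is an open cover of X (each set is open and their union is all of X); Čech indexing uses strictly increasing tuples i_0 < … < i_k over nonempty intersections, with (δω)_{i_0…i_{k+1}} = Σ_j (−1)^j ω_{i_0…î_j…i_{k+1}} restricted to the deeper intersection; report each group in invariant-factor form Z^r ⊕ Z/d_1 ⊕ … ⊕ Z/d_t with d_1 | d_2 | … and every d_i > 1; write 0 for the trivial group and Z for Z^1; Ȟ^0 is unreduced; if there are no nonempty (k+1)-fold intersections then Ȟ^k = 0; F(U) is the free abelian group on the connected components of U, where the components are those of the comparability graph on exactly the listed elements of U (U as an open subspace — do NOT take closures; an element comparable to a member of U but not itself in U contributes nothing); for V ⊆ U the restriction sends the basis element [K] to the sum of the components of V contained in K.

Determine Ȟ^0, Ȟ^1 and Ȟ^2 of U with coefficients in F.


Ȟ^0(U;F) ≅ Z^5,  Ȟ^1(U;F) ≅ 0,  Ȟ^2(U;F) ≅ 0

nerve of the cover:
  U12={c,d,e} U13={e} U23={e,g,h}
  U123={e}
components per intersection:
  U1: {c} {d} {e} {f}
  U2: {c} {d} {e} {g} {h}
  U3: {a,b,g,h} {e}
  U12: {c} {d} {e}
  U13: {e}
  U23: {e} {g} {h}
  U123: {e}
C dims 11,7,1; δ0: rk 6, SNF 1^6; δ1: rk 1, SNF 1^1
Ȟ^0 = (11 − 6) − 0 = 5, so Ȟ^0 ≅ Z^5
Ȟ^1 = (7 − 1) − 6 = 0, so Ȟ^1 ≅ 0
Ȟ^2 = (1 − 0) − 1 = 0, so Ȟ^2 ≅ 0


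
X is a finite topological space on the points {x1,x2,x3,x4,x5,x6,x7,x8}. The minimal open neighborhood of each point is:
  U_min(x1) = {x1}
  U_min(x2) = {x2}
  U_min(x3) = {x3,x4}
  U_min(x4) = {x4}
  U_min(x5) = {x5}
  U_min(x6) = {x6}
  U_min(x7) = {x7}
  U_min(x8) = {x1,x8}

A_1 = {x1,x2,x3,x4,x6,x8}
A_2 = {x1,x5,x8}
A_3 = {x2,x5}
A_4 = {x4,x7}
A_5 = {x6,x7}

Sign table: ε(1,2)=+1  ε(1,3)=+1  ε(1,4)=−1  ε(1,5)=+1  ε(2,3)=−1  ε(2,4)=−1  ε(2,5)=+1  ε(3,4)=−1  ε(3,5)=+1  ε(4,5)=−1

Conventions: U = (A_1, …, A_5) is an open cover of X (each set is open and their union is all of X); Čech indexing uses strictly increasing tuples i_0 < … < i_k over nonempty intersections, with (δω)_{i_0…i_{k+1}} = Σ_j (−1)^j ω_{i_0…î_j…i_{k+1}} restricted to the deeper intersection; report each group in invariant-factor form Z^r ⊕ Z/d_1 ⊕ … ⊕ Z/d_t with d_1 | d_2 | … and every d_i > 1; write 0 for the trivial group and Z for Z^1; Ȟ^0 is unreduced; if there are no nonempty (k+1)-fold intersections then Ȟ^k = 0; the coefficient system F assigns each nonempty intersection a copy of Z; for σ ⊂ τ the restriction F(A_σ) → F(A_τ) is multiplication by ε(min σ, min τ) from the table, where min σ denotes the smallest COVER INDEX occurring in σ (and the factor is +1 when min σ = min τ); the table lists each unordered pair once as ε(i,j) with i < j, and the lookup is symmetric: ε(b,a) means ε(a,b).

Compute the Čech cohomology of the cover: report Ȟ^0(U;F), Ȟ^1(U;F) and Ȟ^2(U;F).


cover nerve:
  A12={x1,x8} A13={x2} A14={x4} A15={x6} A23={x5} A45={x7}
C dims 5,6; δ0: rk 5, SNF 1^4·2
Ȟ^0: (5−5)−0=0 ⇒ 0
Ȟ^1: (6−0)−5=1 plus torsion [2] ⇒ Z ⊕ Z/2
Ȟ^2: (0−0)−0=0 ⇒ 0

Ȟ^0 ≅ 0, Ȟ^1 ≅ Z ⊕ Z/2 and Ȟ^2 ≅ 0


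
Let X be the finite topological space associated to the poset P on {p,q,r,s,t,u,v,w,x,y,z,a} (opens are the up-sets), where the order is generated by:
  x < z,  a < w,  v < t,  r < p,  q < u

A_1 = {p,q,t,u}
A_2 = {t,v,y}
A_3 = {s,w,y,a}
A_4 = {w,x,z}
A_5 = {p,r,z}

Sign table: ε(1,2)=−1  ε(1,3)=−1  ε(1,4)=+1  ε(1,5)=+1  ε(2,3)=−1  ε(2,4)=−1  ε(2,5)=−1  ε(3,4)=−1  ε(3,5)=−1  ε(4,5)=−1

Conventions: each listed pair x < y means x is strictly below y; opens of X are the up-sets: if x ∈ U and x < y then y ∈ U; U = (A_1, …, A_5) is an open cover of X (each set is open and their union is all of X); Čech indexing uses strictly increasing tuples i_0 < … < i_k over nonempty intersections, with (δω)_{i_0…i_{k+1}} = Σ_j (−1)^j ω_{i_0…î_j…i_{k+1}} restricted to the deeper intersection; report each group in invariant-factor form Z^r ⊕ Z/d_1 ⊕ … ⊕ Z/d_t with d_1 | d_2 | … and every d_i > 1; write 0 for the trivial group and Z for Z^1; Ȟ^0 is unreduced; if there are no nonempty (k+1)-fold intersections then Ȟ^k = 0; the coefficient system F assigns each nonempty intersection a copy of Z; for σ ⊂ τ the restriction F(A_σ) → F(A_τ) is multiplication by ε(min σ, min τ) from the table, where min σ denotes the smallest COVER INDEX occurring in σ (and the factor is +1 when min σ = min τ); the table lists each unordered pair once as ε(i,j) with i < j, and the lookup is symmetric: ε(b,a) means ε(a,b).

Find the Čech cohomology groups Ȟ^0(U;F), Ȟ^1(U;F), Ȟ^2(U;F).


nonempty intersections:
  A12={t} A15={p} A23={y} A34={w} A45={z}
C dims 5,5; δ0: rk 4, SNF 1^4
Ȟ^0: (5−4)−0=1 ⇒ Z
Ȟ^1: (5−0)−4=1 ⇒ Z
Ȟ^2: (0−0)−0=0 ⇒ 0

Ȟ^0 = Z, Ȟ^1 = Z, Ȟ^2 = 0


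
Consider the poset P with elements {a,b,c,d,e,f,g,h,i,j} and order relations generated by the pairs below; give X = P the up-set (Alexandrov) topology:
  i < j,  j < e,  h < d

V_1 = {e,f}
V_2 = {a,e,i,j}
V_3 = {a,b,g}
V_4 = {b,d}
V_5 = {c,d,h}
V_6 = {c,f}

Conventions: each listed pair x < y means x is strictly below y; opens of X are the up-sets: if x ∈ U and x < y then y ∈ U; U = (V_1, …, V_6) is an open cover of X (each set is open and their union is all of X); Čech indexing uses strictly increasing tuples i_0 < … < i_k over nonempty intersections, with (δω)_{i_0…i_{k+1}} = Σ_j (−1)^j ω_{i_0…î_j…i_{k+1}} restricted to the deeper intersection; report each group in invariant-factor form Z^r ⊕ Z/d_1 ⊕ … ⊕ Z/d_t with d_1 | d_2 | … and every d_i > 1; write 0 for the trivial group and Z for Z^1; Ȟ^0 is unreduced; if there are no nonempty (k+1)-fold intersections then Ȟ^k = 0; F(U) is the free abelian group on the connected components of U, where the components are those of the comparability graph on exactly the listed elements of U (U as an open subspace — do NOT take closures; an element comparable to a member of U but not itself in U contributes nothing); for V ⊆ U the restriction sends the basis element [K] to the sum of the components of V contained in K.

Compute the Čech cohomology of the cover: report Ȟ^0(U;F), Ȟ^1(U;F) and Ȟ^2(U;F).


Ȟ^0 = Z^7, Ȟ^1 = 0, Ȟ^2 = 0

cover nerve:
  V12={e} V16={f} V23={a} V34={b} V45={d} V56={c}
components per intersection:
  V1: {e} {f}
  V2: {a} {e,i,j}
  V3: {a} {b} {g}
  V4: {b} {d}
  V5: {c} {d,h}
  V6: {c} {f}
  V12: {e}
  V16: {f}
  V23: {a}
  V34: {b}
  V45: {d}
  V56: {c}
C dims 13,6; δ0: rk 6, SNF 1^6
Ȟ^0: (13−6)−0=7 ⇒ Z^7
Ȟ^1: (6−0)−6=0 ⇒ 0
Ȟ^2: (0−0)−0=0 ⇒ 0


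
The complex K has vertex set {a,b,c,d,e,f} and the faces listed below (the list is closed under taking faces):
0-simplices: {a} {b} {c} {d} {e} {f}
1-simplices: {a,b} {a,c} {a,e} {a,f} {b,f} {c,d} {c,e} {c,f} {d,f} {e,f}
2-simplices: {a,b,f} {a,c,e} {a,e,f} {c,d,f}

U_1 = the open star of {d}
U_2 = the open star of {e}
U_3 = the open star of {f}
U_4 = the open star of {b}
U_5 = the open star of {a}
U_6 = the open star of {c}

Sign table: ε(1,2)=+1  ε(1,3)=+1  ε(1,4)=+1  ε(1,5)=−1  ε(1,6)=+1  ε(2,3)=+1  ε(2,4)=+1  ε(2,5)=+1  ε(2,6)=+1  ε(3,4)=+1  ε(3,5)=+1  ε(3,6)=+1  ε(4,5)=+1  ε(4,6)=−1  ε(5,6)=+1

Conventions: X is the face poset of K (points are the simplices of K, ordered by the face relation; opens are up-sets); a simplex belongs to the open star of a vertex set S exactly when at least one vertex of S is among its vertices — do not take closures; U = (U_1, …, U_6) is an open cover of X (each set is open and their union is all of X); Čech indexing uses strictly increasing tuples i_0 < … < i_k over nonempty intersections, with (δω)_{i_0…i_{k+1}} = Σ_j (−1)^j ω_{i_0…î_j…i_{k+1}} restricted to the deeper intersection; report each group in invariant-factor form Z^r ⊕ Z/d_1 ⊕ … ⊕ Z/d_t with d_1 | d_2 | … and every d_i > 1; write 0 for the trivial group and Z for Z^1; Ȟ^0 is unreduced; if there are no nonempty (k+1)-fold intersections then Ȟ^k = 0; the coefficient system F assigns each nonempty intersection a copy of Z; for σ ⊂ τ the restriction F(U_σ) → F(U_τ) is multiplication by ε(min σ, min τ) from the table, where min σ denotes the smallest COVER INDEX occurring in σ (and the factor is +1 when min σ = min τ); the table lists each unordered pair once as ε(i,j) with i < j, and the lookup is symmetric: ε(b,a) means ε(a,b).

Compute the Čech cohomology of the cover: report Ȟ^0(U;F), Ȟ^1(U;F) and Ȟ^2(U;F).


Ȟ^0 ≅ Z, Ȟ^1 ≅ Z, Ȟ^2 ≅ 0

nonempty intersections:
  U1={{d},{c,d},{d,f},{c,d,f}} U2={{e},{a,e},{c,e},{e,f},{a,c,e},{a,e,f}} U3={{f},{a,f},{b,f},{c,f},{d,f},{e,f},{a,b,f},{a,e,f},{c,d,f}} U4={{b},{a,b},{b,f},{a,b,f}} U5={{a},{a,b},{a,c},{a,e},{a,f},{a,b,f},{a,c,e},{a,e,f}} U6={{c},{a,c},{c,d},{c,e},{c,f},{a,c,e},{c,d,f}}
  U13={{d,f},{c,d,f}} U16={{c,d},{c,d,f}} U23={{e,f},{a,e,f}} U25={{a,e},{a,c,e},{a,e,f}} U26={{c,e},{a,c,e}} U34={{b,f},{a,b,f}} U35={{a,f},{a,b,f},{a,e,f}} U36={{c,f},{c,d,f}} U45={{a,b},{a,b,f}} U56={{a,c},{a,c,e}}
  U136={{c,d,f}} U235={{a,e,f}} U256={{a,c,e}} U345={{a,b,f}}
C dims 6,10,4; δ0: rk 5, SNF 1^5; δ1: rk 4, SNF 1^4
Ȟ^0: (6−5)−0=1 ⇒ Z
Ȟ^1: (10−4)−5=1 ⇒ Z
Ȟ^2: (4−0)−4=0 ⇒ 0


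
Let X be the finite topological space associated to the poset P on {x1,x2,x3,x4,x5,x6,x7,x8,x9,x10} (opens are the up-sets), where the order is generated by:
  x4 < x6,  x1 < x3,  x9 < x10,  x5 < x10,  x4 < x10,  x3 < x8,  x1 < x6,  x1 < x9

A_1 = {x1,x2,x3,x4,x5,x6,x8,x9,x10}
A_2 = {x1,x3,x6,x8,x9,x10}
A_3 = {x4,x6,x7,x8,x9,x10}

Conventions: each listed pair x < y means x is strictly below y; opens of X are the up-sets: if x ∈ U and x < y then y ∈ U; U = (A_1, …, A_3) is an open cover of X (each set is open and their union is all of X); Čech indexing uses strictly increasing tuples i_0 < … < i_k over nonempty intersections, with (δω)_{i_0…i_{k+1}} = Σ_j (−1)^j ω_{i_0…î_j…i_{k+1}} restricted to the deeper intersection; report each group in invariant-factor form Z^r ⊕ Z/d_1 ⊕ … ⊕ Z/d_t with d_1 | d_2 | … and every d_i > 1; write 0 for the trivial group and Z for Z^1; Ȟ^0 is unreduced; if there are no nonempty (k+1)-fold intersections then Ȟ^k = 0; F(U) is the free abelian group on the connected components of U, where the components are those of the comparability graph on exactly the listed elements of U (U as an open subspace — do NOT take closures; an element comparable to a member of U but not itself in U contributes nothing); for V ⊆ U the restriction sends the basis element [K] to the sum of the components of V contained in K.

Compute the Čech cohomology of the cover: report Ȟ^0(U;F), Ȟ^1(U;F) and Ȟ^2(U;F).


nonempty overlaps:
  A12={x1,x3,x6,x8,x9,x10} A13={x4,x6,x8,x9,x10} A23={x6,x8,x9,x10}
  A123={x6,x8,x9,x10}
components per intersection:
  A1: {x1,x3,x4,x5,x6,x8,x9,x10} {x2}
  A2: {x1,x3,x6,x8,x9,x10}
  A3: {x4,x6,x9,x10} {x7} {x8}
  A12: {x1,x3,x6,x8,x9,x10}
  A13: {x4,x6,x9,x10} {x8}
  A23: {x6} {x8} {x9,x10}
  A123: {x6} {x8} {x9,x10}
C dims 6,6,3; δ0: rk 3, SNF 1^3; δ1: rk 3, SNF 1^3
degree 0: 6−3−0 = 3 → Ȟ^0 ≅ Z^3
degree 1: 6−3−3 = 0 → Ȟ^1 ≅ 0
degree 2: 3−0−3 = 0 → Ȟ^2 ≅ 0

Ȟ^0(U;F) ≅ Z^3,  Ȟ^1(U;F) ≅ 0,  Ȟ^2(U;F) ≅ 0


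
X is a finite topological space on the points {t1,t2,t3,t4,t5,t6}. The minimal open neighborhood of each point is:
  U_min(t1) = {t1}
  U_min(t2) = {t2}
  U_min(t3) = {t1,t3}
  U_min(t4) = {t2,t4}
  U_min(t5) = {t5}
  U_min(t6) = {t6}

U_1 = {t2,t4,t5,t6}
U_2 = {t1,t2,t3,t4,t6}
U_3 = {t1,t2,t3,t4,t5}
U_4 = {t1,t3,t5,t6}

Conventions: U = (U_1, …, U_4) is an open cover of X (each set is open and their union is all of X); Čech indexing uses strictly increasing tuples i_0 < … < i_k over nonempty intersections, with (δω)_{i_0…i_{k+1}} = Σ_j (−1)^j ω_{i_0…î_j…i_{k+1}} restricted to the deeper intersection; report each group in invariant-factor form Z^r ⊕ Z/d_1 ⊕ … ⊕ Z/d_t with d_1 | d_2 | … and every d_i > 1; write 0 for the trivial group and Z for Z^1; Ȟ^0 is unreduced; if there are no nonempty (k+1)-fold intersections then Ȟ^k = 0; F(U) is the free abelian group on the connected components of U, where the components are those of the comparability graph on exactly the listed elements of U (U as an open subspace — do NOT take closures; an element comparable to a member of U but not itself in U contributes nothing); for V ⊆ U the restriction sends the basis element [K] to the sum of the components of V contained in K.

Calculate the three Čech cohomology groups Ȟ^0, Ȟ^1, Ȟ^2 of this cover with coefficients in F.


Ȟ^0(U;F) ≅ Z^4; Ȟ^1(U;F) ≅ 0; Ȟ^2(U;F) ≅ 0

nonempty overlaps:
  U12={t2,t4,t6} U13={t2,t4,t5} U14={t5,t6} U23={t1,t2,t3,t4} U24={t1,t3,t6} U34={t1,t3,t5}
  U123={t2,t4} U124={t6} U134={t5} U234={t1,t3}
components per intersection:
  U1: {t2,t4} {t5} {t6}
  U2: {t1,t3} {t2,t4} {t6}
  U3: {t1,t3} {t2,t4} {t5}
  U4: {t1,t3} {t5} {t6}
  U12: {t2,t4} {t6}
  U13: {t2,t4} {t5}
  U14: {t5} {t6}
  U23: {t1,t3} {t2,t4}
  U24: {t1,t3} {t6}
  U34: {t1,t3} {t5}
  U123: {t2,t4}
  U124: {t6}
  U134: {t5}
  U234: {t1,t3}
C dims 12,12,4; δ0: rk 8, SNF 1^8; δ1: rk 4, SNF 1^4
degree 0: 12−8−0 = 4 → Ȟ^0 ≅ Z^4
degree 1: 12−4−8 = 0 → Ȟ^1 ≅ 0
degree 2: 4−0−4 = 0 → Ȟ^2 ≅ 0


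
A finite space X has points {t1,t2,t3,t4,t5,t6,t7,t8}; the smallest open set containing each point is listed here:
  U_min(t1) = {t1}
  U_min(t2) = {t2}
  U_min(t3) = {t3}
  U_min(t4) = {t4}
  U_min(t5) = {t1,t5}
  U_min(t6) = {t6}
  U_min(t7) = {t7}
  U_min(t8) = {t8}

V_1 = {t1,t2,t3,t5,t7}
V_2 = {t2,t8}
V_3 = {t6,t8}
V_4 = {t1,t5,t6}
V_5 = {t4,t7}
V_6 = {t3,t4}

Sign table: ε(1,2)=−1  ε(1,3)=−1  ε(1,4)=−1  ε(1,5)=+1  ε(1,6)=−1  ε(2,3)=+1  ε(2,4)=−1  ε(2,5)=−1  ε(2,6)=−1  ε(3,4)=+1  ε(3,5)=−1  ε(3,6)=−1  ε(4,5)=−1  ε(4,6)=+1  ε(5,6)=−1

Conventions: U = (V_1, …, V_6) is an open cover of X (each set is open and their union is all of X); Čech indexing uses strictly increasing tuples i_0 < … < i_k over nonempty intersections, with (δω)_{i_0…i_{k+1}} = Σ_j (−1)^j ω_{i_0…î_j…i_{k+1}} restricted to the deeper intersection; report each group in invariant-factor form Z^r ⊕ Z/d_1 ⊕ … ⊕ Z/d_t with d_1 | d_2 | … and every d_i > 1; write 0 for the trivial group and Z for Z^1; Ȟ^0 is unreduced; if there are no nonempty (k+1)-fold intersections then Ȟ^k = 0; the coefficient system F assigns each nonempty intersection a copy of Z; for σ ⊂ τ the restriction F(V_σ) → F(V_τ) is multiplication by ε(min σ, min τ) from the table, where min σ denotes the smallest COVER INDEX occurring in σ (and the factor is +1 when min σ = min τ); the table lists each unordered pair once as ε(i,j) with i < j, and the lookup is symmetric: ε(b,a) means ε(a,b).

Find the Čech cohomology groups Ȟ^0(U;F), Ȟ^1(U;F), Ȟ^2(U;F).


Ȟ^0 ≅ Z, Ȟ^1 ≅ Z^2 and Ȟ^2 ≅ 0

nerve simplices:
  V12={t2} V14={t1,t5} V15={t7} V16={t3} V23={t8} V34={t6} V56={t4}
C dims 6,7; δ0: rk 5, SNF 1^5
degree 0: 6−5−0 = 1 → Ȟ^0 ≅ Z
degree 1: 7−0−5 = 2 → Ȟ^1 ≅ Z^2
degree 2: 0−0−0 = 0 → Ȟ^2 ≅ 0


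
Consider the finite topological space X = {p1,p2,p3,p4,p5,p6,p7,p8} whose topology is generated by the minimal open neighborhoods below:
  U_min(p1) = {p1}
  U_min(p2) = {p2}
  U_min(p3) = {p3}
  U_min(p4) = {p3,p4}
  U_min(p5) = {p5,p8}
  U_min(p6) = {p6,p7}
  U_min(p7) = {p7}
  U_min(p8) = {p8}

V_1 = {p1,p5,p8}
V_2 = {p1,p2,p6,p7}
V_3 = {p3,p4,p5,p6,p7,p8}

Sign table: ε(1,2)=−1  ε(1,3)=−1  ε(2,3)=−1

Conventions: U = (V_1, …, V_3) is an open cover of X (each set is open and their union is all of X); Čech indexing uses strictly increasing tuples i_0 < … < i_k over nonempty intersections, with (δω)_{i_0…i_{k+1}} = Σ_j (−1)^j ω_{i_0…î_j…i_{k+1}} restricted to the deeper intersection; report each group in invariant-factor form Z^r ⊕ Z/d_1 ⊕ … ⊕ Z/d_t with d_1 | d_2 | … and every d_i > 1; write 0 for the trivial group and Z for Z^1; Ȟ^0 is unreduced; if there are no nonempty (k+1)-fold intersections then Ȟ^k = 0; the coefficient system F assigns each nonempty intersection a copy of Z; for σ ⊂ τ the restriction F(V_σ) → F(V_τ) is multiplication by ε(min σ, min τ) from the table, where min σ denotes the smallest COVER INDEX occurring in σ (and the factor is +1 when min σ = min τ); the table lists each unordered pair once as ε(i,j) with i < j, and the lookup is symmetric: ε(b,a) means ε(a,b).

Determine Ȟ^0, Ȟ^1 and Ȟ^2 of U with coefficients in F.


Ȟ^0 = 0, Ȟ^1 = Z/2, Ȟ^2 = 0

nerve simplices:
  V12={p1} V13={p5,p8} V23={p6,p7}
C dims 3,3; δ0: rk 3, SNF 1^2·2
degree 0: 3−3−0 = 0 → Ȟ^0 ≅ 0
degree 1: 3−0−3 = 0 plus torsion [2] → Ȟ^1 ≅ Z/2
degree 2: 0−0−0 = 0 → Ȟ^2 ≅ 0


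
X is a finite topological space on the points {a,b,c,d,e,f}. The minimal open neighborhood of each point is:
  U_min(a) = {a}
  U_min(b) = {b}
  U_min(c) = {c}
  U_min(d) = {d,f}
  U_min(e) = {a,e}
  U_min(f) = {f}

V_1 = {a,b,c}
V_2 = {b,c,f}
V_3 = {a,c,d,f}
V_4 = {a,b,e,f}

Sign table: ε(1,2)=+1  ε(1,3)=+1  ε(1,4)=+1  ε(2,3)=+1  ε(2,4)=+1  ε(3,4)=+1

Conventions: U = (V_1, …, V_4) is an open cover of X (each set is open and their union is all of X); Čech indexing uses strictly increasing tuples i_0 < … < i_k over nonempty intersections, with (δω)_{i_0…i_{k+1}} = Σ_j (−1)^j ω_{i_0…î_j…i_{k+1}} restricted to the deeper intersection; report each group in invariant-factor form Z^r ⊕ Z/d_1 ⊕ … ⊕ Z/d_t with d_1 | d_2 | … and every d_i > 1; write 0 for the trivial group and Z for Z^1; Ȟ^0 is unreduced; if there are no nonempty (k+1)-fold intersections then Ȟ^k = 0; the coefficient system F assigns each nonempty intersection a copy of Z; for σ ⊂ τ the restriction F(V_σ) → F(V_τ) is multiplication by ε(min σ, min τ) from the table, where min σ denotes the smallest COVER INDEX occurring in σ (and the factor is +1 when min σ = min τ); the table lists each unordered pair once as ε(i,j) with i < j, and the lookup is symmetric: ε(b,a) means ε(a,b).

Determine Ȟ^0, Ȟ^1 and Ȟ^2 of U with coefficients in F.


nerve simplices:
  V12={b,c} V13={a,c} V14={a,b} V23={c,f} V24={b,f} V34={a,f}
  V123={c} V124={b} V134={a} V234={f}
C dims 4,6,4; δ0: rk 3, SNF 1^3; δ1: rk 3, SNF 1^3
degree 0: 4−3−0 = 1 → Ȟ^0 ≅ Z
degree 1: 6−3−3 = 0 → Ȟ^1 ≅ 0
degree 2: 4−0−3 = 1 → Ȟ^2 ≅ Z

Ȟ^0 = Z, Ȟ^1 = 0 and Ȟ^2 = Z


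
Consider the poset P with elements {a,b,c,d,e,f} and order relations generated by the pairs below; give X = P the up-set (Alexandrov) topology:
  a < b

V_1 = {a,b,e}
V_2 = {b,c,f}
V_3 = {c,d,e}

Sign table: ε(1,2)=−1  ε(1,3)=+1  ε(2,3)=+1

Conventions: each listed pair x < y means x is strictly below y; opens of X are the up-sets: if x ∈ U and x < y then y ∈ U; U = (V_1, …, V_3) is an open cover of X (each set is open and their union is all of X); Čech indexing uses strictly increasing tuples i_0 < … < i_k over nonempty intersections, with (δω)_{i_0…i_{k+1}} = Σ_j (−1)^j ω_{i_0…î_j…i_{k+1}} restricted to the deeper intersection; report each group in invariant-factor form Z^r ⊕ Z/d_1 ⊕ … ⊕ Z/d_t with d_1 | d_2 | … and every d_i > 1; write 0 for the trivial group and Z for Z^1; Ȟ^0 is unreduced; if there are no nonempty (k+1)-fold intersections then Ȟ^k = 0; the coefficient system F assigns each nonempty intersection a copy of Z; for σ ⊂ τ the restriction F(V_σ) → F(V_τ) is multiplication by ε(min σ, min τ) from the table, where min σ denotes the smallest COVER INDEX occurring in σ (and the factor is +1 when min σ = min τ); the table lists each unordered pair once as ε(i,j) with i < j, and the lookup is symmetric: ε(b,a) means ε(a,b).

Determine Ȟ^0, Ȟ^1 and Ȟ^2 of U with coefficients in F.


Ȟ^0 = 0; Ȟ^1 = Z/2; Ȟ^2 = 0

nonempty intersections:
  V12={b} V13={e} V23={c}
C dims 3,3; δ0: rk 3, SNF 1^2·2
Ȟ^0: (3−3)−0=0 ⇒ 0
Ȟ^1: (3−0)−3=0 plus torsion [2] ⇒ Z/2
Ȟ^2: (0−0)−0=0 ⇒ 0


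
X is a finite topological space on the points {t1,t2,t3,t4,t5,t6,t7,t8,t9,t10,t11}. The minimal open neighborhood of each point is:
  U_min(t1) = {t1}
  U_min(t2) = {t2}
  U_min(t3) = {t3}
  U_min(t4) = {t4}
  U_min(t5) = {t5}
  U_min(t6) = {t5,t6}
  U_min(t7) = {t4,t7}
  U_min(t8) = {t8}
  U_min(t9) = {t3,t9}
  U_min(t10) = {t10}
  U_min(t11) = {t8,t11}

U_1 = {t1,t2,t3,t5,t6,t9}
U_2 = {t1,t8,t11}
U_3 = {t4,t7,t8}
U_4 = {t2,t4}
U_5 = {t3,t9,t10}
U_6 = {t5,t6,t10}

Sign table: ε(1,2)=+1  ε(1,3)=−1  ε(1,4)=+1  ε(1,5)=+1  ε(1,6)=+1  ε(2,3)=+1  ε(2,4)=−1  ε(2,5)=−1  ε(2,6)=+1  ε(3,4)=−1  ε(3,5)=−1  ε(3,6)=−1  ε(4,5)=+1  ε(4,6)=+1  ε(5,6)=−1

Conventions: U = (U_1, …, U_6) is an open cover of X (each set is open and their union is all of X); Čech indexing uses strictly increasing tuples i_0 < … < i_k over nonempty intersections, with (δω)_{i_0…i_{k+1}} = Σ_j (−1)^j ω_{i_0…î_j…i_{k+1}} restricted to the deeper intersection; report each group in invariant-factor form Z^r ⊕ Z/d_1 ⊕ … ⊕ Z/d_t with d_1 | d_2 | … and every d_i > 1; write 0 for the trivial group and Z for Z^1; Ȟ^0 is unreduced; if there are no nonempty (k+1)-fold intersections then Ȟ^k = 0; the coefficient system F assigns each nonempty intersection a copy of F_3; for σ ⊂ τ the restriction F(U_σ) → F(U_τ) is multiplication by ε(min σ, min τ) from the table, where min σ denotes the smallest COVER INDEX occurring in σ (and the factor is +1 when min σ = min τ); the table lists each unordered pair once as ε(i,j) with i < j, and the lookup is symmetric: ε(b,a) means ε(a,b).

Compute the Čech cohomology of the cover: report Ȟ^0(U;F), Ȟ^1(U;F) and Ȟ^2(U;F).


nonempty intersections:
  U12={t1} U14={t2} U15={t3,t9} U16={t5,t6} U23={t8} U34={t4} U56={t10}
C dims 6,7; δ0: rk_F3 6
Ȟ^0: (6−6)−0=0 ⇒ 0
Ȟ^1: (7−0)−6=1 ⇒ Z/3
Ȟ^2: (0−0)−0=0 ⇒ 0

Ȟ^0(U;F) ≅ 0, Ȟ^1(U;F) ≅ Z/3, Ȟ^2(U;F) ≅ 0


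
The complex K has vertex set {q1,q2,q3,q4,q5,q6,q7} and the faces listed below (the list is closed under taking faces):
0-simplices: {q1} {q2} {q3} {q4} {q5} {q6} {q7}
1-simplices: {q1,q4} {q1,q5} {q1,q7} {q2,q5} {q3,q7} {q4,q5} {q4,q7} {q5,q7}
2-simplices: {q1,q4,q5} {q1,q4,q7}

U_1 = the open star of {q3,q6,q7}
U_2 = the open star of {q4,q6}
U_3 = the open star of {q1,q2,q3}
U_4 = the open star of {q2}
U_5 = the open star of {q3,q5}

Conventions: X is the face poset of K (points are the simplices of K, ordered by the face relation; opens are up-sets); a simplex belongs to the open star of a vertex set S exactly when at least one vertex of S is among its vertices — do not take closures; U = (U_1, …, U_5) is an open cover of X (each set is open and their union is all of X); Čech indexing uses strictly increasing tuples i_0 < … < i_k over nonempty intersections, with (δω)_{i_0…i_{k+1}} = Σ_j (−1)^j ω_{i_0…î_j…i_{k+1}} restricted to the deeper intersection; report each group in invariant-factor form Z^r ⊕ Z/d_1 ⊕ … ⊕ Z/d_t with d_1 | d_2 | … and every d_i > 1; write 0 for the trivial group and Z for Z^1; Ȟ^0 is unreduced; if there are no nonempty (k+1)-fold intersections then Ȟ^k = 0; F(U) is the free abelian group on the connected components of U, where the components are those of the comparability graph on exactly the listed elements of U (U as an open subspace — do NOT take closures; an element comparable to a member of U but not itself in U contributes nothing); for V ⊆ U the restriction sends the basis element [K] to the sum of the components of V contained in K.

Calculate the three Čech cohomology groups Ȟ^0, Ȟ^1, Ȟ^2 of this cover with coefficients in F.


nerve simplices:
  U1={{q3},{q6},{q7},{q1,q7},{q3,q7},{q4,q7},{q5,q7},{q1,q4,q7}} U2={{q4},{q6},{q1,q4},{q4,q5},{q4,q7},{q1,q4,q5},{q1,q4,q7}} U3={{q1},{q2},{q3},{q1,q4},{q1,q5},{q1,q7},{q2,q5},{q3,q7},{q1,q4,q5},{q1,q4,q7}} U4={{q2},{q2,q5}} U5={{q3},{q5},{q1,q5},{q2,q5},{q3,q7},{q4,q5},{q5,q7},{q1,q4,q5}}
  U12={{q6},{q4,q7},{q1,q4,q7}} U13={{q3},{q1,q7},{q3,q7},{q1,q4,q7}} U15={{q3},{q3,q7},{q5,q7}} U23={{q1,q4},{q1,q4,q5},{q1,q4,q7}} U25={{q4,q5},{q1,q4,q5}} U34={{q2},{q2,q5}} U35={{q3},{q1,q5},{q2,q5},{q3,q7},{q1,q4,q5}} U45={{q2,q5}}
  U123={{q1,q4,q7}} U135={{q3},{q3,q7}} U235={{q1,q4,q5}} U345={{q2,q5}}
components per intersection:
  U1: {{q3},{q7},{q1,q7},{q3,q7},{q4,q7},{q5,q7},{q1,q4,q7}} {{q6}}
  U2: {{q4},{q1,q4},{q4,q5},{q4,q7},{q1,q4,q5},{q1,q4,q7}} {{q6}}
  U3: {{q1},{q1,q4},{q1,q5},{q1,q7},{q1,q4,q5},{q1,q4,q7}} {{q2},{q2,q5}} {{q3},{q3,q7}}
  U4: {{q2},{q2,q5}}
  U5: {{q3},{q3,q7}} {{q5},{q1,q5},{q2,q5},{q4,q5},{q5,q7},{q1,q4,q5}}
  U12: {{q6}} {{q4,q7},{q1,q4,q7}}
  U13: {{q3},{q3,q7}} {{q1,q7},{q1,q4,q7}}
  U15: {{q3},{q3,q7}} {{q5,q7}}
  U23: {{q1,q4},{q1,q4,q5},{q1,q4,q7}}
  U25: {{q4,q5},{q1,q4,q5}}
  U34: {{q2},{q2,q5}}
  U35: {{q3},{q3,q7}} {{q1,q5},{q1,q4,q5}} {{q2,q5}}
  U45: {{q2,q5}}
  U123: {{q1,q4,q7}}
  U135: {{q3},{q3,q7}}
  U235: {{q1,q4,q5}}
  U345: {{q2,q5}}
C dims 10,13,4; δ0: rk 8, SNF 1^8; δ1: rk 4, SNF 1^4
degree 0: 10−8−0 = 2 → Ȟ^0 ≅ Z^2
degree 1: 13−4−8 = 1 → Ȟ^1 ≅ Z
degree 2: 4−0−4 = 0 → Ȟ^2 ≅ 0

Ȟ^0 ≅ Z^2, Ȟ^1 ≅ Z and Ȟ^2 ≅ 0
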